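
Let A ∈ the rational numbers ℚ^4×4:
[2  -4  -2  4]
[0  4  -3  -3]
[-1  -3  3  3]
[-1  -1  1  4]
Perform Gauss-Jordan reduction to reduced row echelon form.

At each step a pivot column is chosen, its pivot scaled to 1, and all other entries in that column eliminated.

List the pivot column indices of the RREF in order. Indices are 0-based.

pivot columns: 0, 1, 2, 3

pivot(0,0)=2: scale R0 → (1, -2, -1, 2)
  clear (2,0): R2 −= (-1)R0 → (0, -5, 2, 5)
  clear (3,0): R3 −= (-1)R0 → (0, -3, 0, 6)
pivot(1,1)=4: scale R1 → (0, 1, -3/4, -3/4)
  clear (0,1): R0 −= (-2)R1 → (1, 0, -5/2, 1/2)
  clear (2,1): R2 −= (-5)R1 → (0, 0, -7/4, 5/4)
  clear (3,1): R3 −= (-3)R1 → (0, 0, -9/4, 15/4)
pivot(2,2)=-7/4: scale R2 → (0, 0, 1, -5/7)
  clear (0,2): R0 −= (-5/2)R2 → (1, 0, 0, -9/7)
  clear (1,2): R1 −= (-3/4)R2 → (0, 1, 0, -9/7)
  clear (3,2): R3 −= (-9/4)R2 → (0, 0, 0, 15/7)
pivot(3,3)=15/7: scale R3 → (0, 0, 0, 1)
  clear (0,3): R0 −= (-9/7)R3 → (1, 0, 0, 0)
  clear (1,3): R1 −= (-9/7)R3 → (0, 1, 0, 0)
  clear (2,3): R2 −= (-5/7)R3 → (0, 0, 1, 0)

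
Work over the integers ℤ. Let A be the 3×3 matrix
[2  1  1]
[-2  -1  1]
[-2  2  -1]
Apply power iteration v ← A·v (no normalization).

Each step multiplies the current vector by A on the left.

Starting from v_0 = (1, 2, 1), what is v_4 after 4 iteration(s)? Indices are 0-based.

v_0 = (1, 2, 1).
v_1 = A·v_0 = (5, -3, 1).
v_2 = A·v_1 = (8, -6, -17).
v_3 = A·v_2 = (-7, -27, -11).
v_4 = A·v_3 = (-52, 30, -29).

v_4 = (-52, 30, -29)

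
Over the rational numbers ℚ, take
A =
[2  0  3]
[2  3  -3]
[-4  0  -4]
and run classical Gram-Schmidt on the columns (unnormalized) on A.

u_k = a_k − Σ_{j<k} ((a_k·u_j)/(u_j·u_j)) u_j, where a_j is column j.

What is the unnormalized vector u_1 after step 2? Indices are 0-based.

u_1 = (-1/2, 5/2, 1)

Step 1: u_0 = a_0 = (2, 2, -4).
Step 2: u_1 = a_1 − (1/4)·u_0 = (-1/2, 5/2, 1).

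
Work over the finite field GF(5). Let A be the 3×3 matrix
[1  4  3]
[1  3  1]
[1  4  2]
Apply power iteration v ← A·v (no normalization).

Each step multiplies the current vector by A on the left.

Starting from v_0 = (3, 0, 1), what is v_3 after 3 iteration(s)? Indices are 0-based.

v_3 = (0, 3, 3)

v_0 = (3, 0, 1).
v_1 = A·v_0 = (1, 4, 0).
v_2 = A·v_1 = (2, 3, 2).
v_3 = A·v_2 = (0, 3, 3).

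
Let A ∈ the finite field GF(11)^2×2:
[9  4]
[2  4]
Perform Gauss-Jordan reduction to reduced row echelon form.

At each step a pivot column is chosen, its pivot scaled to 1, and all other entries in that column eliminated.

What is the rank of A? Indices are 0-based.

pivot(0,0)=9: scale R0 → (1, 9)
  clear (1,0): R1 −= (2)R0 → (0, 8)
pivot(1,1)=8: scale R1 → (0, 1)
  clear (0,1): R0 −= (9)R1 → (1, 0)

rank = 2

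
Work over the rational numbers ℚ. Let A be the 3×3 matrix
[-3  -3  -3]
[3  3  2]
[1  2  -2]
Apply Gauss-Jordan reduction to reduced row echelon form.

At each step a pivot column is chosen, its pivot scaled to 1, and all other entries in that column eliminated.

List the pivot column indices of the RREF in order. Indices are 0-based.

pivot columns: 0, 1, 2

pivot(0,0)=-3: scale R0 → (1, 1, 1)
  clear (1,0): R1 −= (3)R0 → (0, 0, -1)
  clear (2,0): R2 −= (1)R0 → (0, 1, -3)
pivot(1,1): swap R1↔R2
pivot(1,1)=1: scale R1 → (0, 1, -3)
  clear (0,1): R0 −= (1)R1 → (1, 0, 4)
pivot(2,2)=-1: scale R2 → (0, 0, 1)
  clear (0,2): R0 −= (4)R2 → (1, 0, 0)
  clear (1,2): R1 −= (-3)R2 → (0, 1, 0)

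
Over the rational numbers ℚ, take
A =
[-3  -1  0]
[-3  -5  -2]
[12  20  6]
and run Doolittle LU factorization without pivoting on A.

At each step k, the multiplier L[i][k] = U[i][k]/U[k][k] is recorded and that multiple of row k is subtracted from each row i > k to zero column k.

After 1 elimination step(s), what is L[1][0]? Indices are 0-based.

L[1][0] = 1

[col 0] pivot -3
  R1 -= 1*R0 → (0, -4, -2)  (L[1][0] := 1)
  R2 -= -4*R0 → (0, 16, 6)  (L[2][0] := -4)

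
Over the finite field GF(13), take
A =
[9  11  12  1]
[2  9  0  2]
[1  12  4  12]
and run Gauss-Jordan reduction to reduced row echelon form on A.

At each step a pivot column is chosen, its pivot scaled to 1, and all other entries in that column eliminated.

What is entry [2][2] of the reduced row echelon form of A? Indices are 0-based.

[1] R0 /= 9  ⇒  (1, 7, 10, 3)
     R1 -= 2·R0  ⇒  (0, 8, 6, 9)
     R2 -= 1·R0  ⇒  (0, 5, 7, 9)
[2] R1 /= 8  ⇒  (0, 1, 4, 6)
     R0 -= 7·R1  ⇒  (1, 0, 8, 0)
     R2 -= 5·R1  ⇒  (0, 0, 0, 5)
column 2 empty below row 2
[3] R2 /= 5  ⇒  (0, 0, 0, 1)
     R1 -= 6·R2  ⇒  (0, 1, 4, 0)

M[2][2] = 0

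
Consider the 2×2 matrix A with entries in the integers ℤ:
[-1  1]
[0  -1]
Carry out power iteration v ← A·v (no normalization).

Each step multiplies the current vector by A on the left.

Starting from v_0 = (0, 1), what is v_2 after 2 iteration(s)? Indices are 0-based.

v_0 = (0, 1).
v_1 = A·v_0 = (1, -1).
v_2 = A·v_1 = (-2, 1).

v_2 = (-2, 1)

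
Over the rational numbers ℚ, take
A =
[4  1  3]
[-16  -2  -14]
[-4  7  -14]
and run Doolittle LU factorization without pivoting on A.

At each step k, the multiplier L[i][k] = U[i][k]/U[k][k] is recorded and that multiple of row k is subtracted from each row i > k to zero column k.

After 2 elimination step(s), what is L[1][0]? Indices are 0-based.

L[1][0] = -4

k=0: U[0][0]=4
  eliminate (1,0): mult=-4, new row 1: (0, 2, -2); set L[1][0]=-4
  eliminate (2,0): mult=-1, new row 2: (0, 8, -11); set L[2][0]=-1
k=1: U[1][1]=2
  eliminate (2,1): mult=4, new row 2: (0, 0, -3); set L[2][1]=4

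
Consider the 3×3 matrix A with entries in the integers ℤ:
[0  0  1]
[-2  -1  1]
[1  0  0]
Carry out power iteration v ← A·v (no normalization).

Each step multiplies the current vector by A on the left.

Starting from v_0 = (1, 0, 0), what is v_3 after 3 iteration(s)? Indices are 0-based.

v_0 = (1, 0, 0).
v_1 = A·v_0 = (0, -2, 1).
v_2 = A·v_1 = (1, 3, 0).
v_3 = A·v_2 = (0, -5, 1).

v_3 = (0, -5, 1)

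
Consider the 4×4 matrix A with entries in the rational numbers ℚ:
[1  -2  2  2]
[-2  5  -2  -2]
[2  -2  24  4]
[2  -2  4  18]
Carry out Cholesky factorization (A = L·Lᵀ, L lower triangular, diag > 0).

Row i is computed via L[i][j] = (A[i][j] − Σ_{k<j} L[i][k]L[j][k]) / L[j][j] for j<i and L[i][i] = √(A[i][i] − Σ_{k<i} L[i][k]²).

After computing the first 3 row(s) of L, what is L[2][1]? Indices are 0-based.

Step 1: L[0][0] = √(1) = 1.
  L[1][0] = (-2) / L[0][0] = -2.
Step 2: L[1][1] = √(1) = 1.
  L[2][0] = (2) / L[0][0] = 2.
  L[2][1] = (2) / L[1][1] = 2.
Step 3: L[2][2] = √(16) = 4.

L[2][1] = 2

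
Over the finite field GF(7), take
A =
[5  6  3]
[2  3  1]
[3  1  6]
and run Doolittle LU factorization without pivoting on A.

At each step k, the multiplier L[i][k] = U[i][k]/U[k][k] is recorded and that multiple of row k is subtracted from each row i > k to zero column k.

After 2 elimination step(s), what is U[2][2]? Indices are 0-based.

Step 1: pivot at (0,0) is 5.
  row1 ← row1 − (6)·row0  ⇒  L[1][0]=6, U row1=(0, 2, 4)
  row2 ← row2 − (2)·row0  ⇒  L[2][0]=2, U row2=(0, 3, 0)
Step 2: pivot at (1,1) is 2.
  row2 ← row2 − (5)·row1  ⇒  L[2][1]=5, U row2=(0, 0, 1)

U[2][2] = 1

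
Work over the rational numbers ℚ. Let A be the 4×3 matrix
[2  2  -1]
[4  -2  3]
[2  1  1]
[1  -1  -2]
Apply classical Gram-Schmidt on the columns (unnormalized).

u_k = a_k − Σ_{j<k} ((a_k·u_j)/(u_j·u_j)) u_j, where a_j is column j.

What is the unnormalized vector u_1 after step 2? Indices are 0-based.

u_1 = (56/25, -38/25, 31/25, -22/25)

Step 1: u_0 = a_0 = (2, 4, 2, 1).
Step 2: u_1 = a_1 − (-3/25)·u_0 = (56/25, -38/25, 31/25, -22/25).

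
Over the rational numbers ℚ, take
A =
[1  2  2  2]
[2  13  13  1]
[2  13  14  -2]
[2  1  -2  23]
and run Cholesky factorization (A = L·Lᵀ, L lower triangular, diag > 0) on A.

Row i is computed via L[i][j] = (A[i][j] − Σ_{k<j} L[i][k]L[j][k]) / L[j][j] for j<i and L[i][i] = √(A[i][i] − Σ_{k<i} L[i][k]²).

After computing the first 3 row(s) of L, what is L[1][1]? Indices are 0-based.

Step 1: L[0][0] = √(1) = 1.
  L[1][0] = (2) / L[0][0] = 2.
Step 2: L[1][1] = √(9) = 3.
  L[2][0] = (2) / L[0][0] = 2.
  L[2][1] = (9) / L[1][1] = 3.
Step 3: L[2][2] = √(1) = 1.

L[1][1] = 3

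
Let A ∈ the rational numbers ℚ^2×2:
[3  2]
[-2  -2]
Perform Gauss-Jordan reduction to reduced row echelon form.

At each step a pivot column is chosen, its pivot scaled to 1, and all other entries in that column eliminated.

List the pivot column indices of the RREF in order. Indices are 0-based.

pivot columns: 0, 1

step 1: normalize row 0 (÷3) = (1, 2/3)
  row 1: subtract -2×row0 = (0, -2/3)
step 2: normalize row 1 (÷-2/3) = (0, 1)
  row 0: subtract 2/3×row1 = (1, 0)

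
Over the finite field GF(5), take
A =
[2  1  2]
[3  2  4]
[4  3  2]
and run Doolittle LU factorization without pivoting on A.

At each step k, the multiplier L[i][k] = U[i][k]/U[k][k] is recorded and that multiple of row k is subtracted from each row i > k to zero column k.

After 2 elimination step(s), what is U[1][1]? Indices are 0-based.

U[1][1] = 3

Step 1: pivot at (0,0) is 2.
  row1 ← row1 − (4)·row0  ⇒  L[1][0]=4, U row1=(0, 3, 1)
  row2 ← row2 − (2)·row0  ⇒  L[2][0]=2, U row2=(0, 1, 3)
Step 2: pivot at (1,1) is 3.
  row2 ← row2 − (2)·row1  ⇒  L[2][1]=2, U row2=(0, 0, 1)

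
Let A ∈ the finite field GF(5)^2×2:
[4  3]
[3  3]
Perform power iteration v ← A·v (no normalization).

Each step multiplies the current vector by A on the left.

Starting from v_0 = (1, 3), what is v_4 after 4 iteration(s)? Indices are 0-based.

v_4 = (0, 3)

v_0 = (1, 3).
v_1 = A·v_0 = (3, 2).
v_2 = A·v_1 = (3, 0).
v_3 = A·v_2 = (2, 4).
v_4 = A·v_3 = (0, 3).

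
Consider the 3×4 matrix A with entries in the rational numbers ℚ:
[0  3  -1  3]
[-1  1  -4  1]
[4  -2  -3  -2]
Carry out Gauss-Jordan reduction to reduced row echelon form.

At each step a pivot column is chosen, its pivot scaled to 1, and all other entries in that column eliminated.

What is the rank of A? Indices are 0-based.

rank = 3

[1] R0 <-> R1
[1] R0 /= -1  ⇒  (1, -1, 4, -1)
     R2 -= 4·R0  ⇒  (0, 2, -19, 2)
[2] R1 /= 3  ⇒  (0, 1, -1/3, 1)
     R0 -= -1·R1  ⇒  (1, 0, 11/3, 0)
     R2 -= 2·R1  ⇒  (0, 0, -55/3, 0)
[3] R2 /= -55/3  ⇒  (0, 0, 1, 0)
     R0 -= 11/3·R2  ⇒  (1, 0, 0, 0)
     R1 -= -1/3·R2  ⇒  (0, 1, 0, 1)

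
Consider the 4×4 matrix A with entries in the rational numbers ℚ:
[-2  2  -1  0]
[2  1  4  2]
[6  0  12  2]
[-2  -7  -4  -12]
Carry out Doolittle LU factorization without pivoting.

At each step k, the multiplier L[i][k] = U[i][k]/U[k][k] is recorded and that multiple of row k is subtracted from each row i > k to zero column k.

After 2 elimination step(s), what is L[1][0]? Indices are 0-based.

L[1][0] = -1

[col 0] pivot -2
  R1 -= -1*R0 → (0, 3, 3, 2)  (L[1][0] := -1)
  R2 -= -3*R0 → (0, 6, 9, 2)  (L[2][0] := -3)
  R3 -= 1*R0 → (0, -9, -3, -12)  (L[3][0] := 1)
[col 1] pivot 3
  R2 -= 2*R1 → (0, 0, 3, -2)  (L[2][1] := 2)
  R3 -= -3*R1 → (0, 0, 6, -6)  (L[3][1] := -3)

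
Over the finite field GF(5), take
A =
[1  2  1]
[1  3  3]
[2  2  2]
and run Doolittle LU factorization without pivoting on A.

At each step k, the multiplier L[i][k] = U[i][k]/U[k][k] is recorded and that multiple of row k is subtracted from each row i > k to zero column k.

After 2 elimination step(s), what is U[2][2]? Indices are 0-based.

Step 1: pivot at (0,0) is 1.
  row1 ← row1 − (1)·row0  ⇒  L[1][0]=1, U row1=(0, 1, 2)
  row2 ← row2 − (2)·row0  ⇒  L[2][0]=2, U row2=(0, 3, 0)
Step 2: pivot at (1,1) is 1.
  row2 ← row2 − (3)·row1  ⇒  L[2][1]=3, U row2=(0, 0, 4)

U[2][2] = 4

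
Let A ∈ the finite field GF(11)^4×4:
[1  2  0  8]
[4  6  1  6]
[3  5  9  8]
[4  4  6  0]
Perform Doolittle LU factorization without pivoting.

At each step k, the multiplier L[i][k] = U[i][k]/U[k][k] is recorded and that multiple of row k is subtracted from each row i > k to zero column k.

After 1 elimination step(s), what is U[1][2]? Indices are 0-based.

U[1][2] = 1

[col 0] pivot 1
  R1 -= 4*R0 → (0, 9, 1, 7)  (L[1][0] := 4)
  R2 -= 3*R0 → (0, 10, 9, 6)  (L[2][0] := 3)
  R3 -= 4*R0 → (0, 7, 6, 1)  (L[3][0] := 4)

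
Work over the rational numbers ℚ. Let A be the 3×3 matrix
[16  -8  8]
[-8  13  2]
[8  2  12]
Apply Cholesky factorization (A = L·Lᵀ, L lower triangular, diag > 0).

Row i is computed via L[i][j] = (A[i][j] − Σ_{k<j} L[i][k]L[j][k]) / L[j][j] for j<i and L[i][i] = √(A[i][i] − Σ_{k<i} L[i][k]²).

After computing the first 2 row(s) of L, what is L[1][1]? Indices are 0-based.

L[1][1] = 3

Step 1: L[0][0] = √(16) = 4.
  L[1][0] = (-8) / L[0][0] = -2.
Step 2: L[1][1] = √(9) = 3.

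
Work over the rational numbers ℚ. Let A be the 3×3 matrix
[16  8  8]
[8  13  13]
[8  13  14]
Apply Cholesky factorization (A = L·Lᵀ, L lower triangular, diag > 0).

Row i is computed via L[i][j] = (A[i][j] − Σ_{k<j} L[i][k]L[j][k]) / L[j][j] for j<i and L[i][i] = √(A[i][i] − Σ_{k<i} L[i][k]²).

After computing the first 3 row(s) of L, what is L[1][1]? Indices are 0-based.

L[1][1] = 3

Step 1: L[0][0] = √(16) = 4.
  L[1][0] = (8) / L[0][0] = 2.
Step 2: L[1][1] = √(9) = 3.
  L[2][0] = (8) / L[0][0] = 2.
  L[2][1] = (9) / L[1][1] = 3.
Step 3: L[2][2] = √(1) = 1.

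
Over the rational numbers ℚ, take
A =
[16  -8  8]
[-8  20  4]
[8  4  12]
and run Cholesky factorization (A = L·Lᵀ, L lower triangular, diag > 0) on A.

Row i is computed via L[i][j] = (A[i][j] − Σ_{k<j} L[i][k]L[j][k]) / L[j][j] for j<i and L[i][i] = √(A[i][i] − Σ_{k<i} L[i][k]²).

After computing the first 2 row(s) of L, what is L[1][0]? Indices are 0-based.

Step 1: L[0][0] = √(16) = 4.
  L[1][0] = (-8) / L[0][0] = -2.
Step 2: L[1][1] = √(16) = 4.

L[1][0] = -2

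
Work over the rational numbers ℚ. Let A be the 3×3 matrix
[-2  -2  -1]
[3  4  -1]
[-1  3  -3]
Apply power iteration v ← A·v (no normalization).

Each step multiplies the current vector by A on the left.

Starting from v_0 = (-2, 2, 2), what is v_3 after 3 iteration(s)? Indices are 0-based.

v_3 = (16, -22, -14)

v_0 = (-2, 2, 2).
v_1 = A·v_0 = (-2, 0, 2).
v_2 = A·v_1 = (2, -8, -4).
v_3 = A·v_2 = (16, -22, -14).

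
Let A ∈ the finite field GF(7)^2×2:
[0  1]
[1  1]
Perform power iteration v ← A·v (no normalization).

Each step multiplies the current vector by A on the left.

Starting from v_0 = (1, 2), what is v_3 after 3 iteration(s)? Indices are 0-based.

v_3 = (5, 1)

v_0 = (1, 2).
v_1 = A·v_0 = (2, 3).
v_2 = A·v_1 = (3, 5).
v_3 = A·v_2 = (5, 1).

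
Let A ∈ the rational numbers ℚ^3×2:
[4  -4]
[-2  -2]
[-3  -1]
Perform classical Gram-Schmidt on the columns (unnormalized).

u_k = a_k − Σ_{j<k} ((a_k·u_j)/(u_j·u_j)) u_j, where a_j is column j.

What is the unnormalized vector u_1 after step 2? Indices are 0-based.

u_1 = (-80/29, -76/29, -56/29)

Step 1: u_0 = a_0 = (4, -2, -3).
Step 2: u_1 = a_1 − (-9/29)·u_0 = (-80/29, -76/29, -56/29).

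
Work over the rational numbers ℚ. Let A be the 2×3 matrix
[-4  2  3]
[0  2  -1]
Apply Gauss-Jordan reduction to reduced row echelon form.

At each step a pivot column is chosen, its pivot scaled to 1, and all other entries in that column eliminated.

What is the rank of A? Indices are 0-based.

rank = 2

[1] R0 /= -4  ⇒  (1, -1/2, -3/4)
[2] R1 /= 2  ⇒  (0, 1, -1/2)
     R0 -= -1/2·R1  ⇒  (1, 0, -1)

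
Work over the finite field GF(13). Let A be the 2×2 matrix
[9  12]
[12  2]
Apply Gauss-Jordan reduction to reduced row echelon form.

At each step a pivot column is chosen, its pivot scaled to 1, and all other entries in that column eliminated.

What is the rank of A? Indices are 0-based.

pivot(0,0)=9: scale R0 → (1, 10)
  clear (1,0): R1 −= (12)R0 → (0, 12)
pivot(1,1)=12: scale R1 → (0, 1)
  clear (0,1): R0 −= (10)R1 → (1, 0)

rank = 2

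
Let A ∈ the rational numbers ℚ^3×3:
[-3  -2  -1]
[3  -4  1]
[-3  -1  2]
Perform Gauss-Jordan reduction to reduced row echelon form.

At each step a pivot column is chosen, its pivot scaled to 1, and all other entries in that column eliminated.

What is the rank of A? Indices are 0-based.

rank = 3

[1] R0 /= -3  ⇒  (1, 2/3, 1/3)
     R1 -= 3·R0  ⇒  (0, -6, 0)
     R2 -= -3·R0  ⇒  (0, 1, 3)
[2] R1 /= -6  ⇒  (0, 1, 0)
     R0 -= 2/3·R1  ⇒  (1, 0, 1/3)
     R2 -= 1·R1  ⇒  (0, 0, 3)
[3] R2 /= 3  ⇒  (0, 0, 1)
     R0 -= 1/3·R2  ⇒  (1, 0, 0)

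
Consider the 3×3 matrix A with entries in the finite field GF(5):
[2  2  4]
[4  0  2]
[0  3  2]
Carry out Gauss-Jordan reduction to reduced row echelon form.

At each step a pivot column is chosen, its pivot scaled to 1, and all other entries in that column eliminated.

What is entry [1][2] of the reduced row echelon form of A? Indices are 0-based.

M[1][2] = 4

pivot(0,0)=2: scale R0 → (1, 1, 2)
  clear (1,0): R1 −= (4)R0 → (0, 1, 4)
pivot(1,1)=1: scale R1 → (0, 1, 4)
  clear (0,1): R0 −= (1)R1 → (1, 0, 3)
  clear (2,1): R2 −= (3)R1 → (0, 0, 0)
col 2: no nonzero at/below row 2; advance.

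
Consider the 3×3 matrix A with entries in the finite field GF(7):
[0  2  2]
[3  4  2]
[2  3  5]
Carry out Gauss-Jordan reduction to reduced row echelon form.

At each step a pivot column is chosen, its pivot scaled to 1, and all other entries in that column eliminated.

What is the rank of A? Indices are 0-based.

[1] R0 <-> R1
[1] R0 /= 3  ⇒  (1, 6, 3)
     R2 -= 2·R0  ⇒  (0, 5, 6)
[2] R1 /= 2  ⇒  (0, 1, 1)
     R0 -= 6·R1  ⇒  (1, 0, 4)
     R2 -= 5·R1  ⇒  (0, 0, 1)
[3] R2 /= 1  ⇒  (0, 0, 1)
     R0 -= 4·R2  ⇒  (1, 0, 0)
     R1 -= 1·R2  ⇒  (0, 1, 0)

rank = 3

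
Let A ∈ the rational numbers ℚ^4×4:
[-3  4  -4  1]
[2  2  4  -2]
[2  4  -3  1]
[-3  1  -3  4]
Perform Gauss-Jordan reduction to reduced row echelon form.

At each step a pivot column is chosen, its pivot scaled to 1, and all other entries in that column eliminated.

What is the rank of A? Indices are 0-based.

pivot(0,0)=-3: scale R0 → (1, -4/3, 4/3, -1/3)
  clear (1,0): R1 −= (2)R0 → (0, 14/3, 4/3, -4/3)
  clear (2,0): R2 −= (2)R0 → (0, 20/3, -17/3, 5/3)
  clear (3,0): R3 −= (-3)R0 → (0, -3, 1, 3)
pivot(1,1)=14/3: scale R1 → (0, 1, 2/7, -2/7)
  clear (0,1): R0 −= (-4/3)R1 → (1, 0, 12/7, -5/7)
  clear (2,1): R2 −= (20/3)R1 → (0, 0, -53/7, 25/7)
  clear (3,1): R3 −= (-3)R1 → (0, 0, 13/7, 15/7)
pivot(2,2)=-53/7: scale R2 → (0, 0, 1, -25/53)
  clear (0,2): R0 −= (12/7)R2 → (1, 0, 0, 5/53)
  clear (1,2): R1 −= (2/7)R2 → (0, 1, 0, -8/53)
  clear (3,2): R3 −= (13/7)R2 → (0, 0, 0, 160/53)
pivot(3,3)=160/53: scale R3 → (0, 0, 0, 1)
  clear (0,3): R0 −= (5/53)R3 → (1, 0, 0, 0)
  clear (1,3): R1 −= (-8/53)R3 → (0, 1, 0, 0)
  clear (2,3): R2 −= (-25/53)R3 → (0, 0, 1, 0)

rank = 4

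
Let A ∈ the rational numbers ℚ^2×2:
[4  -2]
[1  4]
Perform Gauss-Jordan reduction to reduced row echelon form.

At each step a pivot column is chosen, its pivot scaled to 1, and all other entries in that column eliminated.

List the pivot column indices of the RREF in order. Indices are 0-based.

pivot columns: 0, 1

step 1: normalize row 0 (÷4) = (1, -1/2)
  row 1: subtract 1×row0 = (0, 9/2)
step 2: normalize row 1 (÷9/2) = (0, 1)
  row 0: subtract -1/2×row1 = (1, 0)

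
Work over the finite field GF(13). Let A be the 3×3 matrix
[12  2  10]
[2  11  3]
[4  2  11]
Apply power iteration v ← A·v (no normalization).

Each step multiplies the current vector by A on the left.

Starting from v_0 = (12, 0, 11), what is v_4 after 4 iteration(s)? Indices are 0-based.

v_4 = (7, 1, 4)

v_0 = (12, 0, 11).
v_1 = A·v_0 = (7, 5, 0).
v_2 = A·v_1 = (3, 4, 12).
v_3 = A·v_2 = (8, 8, 9).
v_4 = A·v_3 = (7, 1, 4).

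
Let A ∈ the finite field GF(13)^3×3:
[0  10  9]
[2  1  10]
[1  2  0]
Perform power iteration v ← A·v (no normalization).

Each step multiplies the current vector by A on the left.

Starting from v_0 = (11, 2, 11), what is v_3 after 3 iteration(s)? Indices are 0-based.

v_0 = (11, 2, 11).
v_1 = A·v_0 = (2, 4, 2).
v_2 = A·v_1 = (6, 2, 10).
v_3 = A·v_2 = (6, 10, 10).

v_3 = (6, 10, 10)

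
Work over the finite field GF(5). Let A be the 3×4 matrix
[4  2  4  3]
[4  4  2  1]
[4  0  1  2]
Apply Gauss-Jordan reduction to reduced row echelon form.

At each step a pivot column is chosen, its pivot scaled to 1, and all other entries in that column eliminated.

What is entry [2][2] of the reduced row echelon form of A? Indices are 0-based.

[1] R0 /= 4  ⇒  (1, 3, 1, 2)
     R1 -= 4·R0  ⇒  (0, 2, 3, 3)
     R2 -= 4·R0  ⇒  (0, 3, 2, 4)
[2] R1 /= 2  ⇒  (0, 1, 4, 4)
     R0 -= 3·R1  ⇒  (1, 0, 4, 0)
     R2 -= 3·R1  ⇒  (0, 0, 0, 2)
column 2 empty below row 2
[3] R2 /= 2  ⇒  (0, 0, 0, 1)
     R1 -= 4·R2  ⇒  (0, 1, 4, 0)

M[2][2] = 0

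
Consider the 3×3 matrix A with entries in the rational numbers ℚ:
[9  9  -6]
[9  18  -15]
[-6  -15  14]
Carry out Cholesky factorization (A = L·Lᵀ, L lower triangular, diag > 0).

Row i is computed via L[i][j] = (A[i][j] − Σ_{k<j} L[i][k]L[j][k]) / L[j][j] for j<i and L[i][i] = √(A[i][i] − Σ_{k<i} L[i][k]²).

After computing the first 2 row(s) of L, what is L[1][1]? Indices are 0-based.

L[1][1] = 3

Step 1: L[0][0] = √(9) = 3.
  L[1][0] = (9) / L[0][0] = 3.
Step 2: L[1][1] = √(9) = 3.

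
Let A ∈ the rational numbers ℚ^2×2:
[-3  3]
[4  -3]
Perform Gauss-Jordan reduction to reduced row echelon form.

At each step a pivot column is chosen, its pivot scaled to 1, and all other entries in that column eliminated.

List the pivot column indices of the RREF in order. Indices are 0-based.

pivot columns: 0, 1

step 1: normalize row 0 (÷-3) = (1, -1)
  row 1: subtract 4×row0 = (0, 1)
step 2: normalize row 1 (÷1) = (0, 1)
  row 0: subtract -1×row1 = (1, 0)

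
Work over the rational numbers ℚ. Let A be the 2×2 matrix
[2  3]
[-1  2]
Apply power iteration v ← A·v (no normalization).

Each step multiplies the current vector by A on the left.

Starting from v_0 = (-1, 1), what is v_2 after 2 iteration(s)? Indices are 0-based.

v_2 = (11, 5)

v_0 = (-1, 1).
v_1 = A·v_0 = (1, 3).
v_2 = A·v_1 = (11, 5).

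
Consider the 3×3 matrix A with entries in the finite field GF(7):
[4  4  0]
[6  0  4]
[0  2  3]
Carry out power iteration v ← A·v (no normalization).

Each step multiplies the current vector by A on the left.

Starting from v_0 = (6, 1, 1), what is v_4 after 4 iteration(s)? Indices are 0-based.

v_0 = (6, 1, 1).
v_1 = A·v_0 = (0, 5, 5).
v_2 = A·v_1 = (6, 6, 4).
v_3 = A·v_2 = (6, 3, 3).
v_4 = A·v_3 = (1, 6, 1).

v_4 = (1, 6, 1)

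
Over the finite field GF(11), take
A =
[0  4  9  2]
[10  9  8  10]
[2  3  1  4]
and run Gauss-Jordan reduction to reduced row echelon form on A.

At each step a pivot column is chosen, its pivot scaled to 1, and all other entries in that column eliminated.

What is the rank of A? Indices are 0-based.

step 1: exchange rows 0,1
step 1: normalize row 0 (÷10) = (1, 2, 3, 1)
  row 2: subtract 2×row0 = (0, 10, 6, 2)
step 2: normalize row 1 (÷4) = (0, 1, 5, 6)
  row 0: subtract 2×row1 = (1, 0, 4, 0)
  row 2: subtract 10×row1 = (0, 0, 0, 8)
skip col 2 (zero from row 2)
step 3: normalize row 2 (÷8) = (0, 0, 0, 1)
  row 1: subtract 6×row2 = (0, 1, 5, 0)

rank = 3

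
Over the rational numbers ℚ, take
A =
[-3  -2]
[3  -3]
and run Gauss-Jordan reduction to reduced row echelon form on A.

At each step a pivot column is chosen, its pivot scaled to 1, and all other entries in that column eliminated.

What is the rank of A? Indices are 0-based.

pivot(0,0)=-3: scale R0 → (1, 2/3)
  clear (1,0): R1 −= (3)R0 → (0, -5)
pivot(1,1)=-5: scale R1 → (0, 1)
  clear (0,1): R0 −= (2/3)R1 → (1, 0)

rank = 2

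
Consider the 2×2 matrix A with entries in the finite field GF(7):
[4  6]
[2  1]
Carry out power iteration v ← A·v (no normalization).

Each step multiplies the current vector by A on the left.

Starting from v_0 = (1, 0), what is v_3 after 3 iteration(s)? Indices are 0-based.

v_0 = (1, 0).
v_1 = A·v_0 = (4, 2).
v_2 = A·v_1 = (0, 3).
v_3 = A·v_2 = (4, 3).

v_3 = (4, 3)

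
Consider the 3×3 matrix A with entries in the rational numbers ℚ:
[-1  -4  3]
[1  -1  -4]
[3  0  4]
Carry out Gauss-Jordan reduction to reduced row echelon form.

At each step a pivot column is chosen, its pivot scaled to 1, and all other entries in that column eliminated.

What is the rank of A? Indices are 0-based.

rank = 3

pivot(0,0)=-1: scale R0 → (1, 4, -3)
  clear (1,0): R1 −= (1)R0 → (0, -5, -1)
  clear (2,0): R2 −= (3)R0 → (0, -12, 13)
pivot(1,1)=-5: scale R1 → (0, 1, 1/5)
  clear (0,1): R0 −= (4)R1 → (1, 0, -19/5)
  clear (2,1): R2 −= (-12)R1 → (0, 0, 77/5)
pivot(2,2)=77/5: scale R2 → (0, 0, 1)
  clear (0,2): R0 −= (-19/5)R2 → (1, 0, 0)
  clear (1,2): R1 −= (1/5)R2 → (0, 1, 0)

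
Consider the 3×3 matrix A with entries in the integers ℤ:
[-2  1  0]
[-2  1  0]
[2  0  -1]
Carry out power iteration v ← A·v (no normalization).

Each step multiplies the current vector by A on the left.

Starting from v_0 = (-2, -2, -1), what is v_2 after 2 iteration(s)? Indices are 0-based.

v_0 = (-2, -2, -1).
v_1 = A·v_0 = (2, 2, -3).
v_2 = A·v_1 = (-2, -2, 7).

v_2 = (-2, -2, 7)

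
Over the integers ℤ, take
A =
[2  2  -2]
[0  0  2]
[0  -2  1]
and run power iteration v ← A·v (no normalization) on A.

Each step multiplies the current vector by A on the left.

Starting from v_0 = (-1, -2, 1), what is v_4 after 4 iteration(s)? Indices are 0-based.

v_0 = (-1, -2, 1).
v_1 = A·v_0 = (-8, 2, 5).
v_2 = A·v_1 = (-22, 10, 1).
v_3 = A·v_2 = (-26, 2, -19).
v_4 = A·v_3 = (-10, -38, -23).

v_4 = (-10, -38, -23)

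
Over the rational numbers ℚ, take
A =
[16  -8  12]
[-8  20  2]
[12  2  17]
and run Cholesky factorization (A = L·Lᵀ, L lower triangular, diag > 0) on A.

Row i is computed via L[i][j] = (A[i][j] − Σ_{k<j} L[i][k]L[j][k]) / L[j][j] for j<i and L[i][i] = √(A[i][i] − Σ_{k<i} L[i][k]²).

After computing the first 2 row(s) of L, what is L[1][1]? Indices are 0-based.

Step 1: L[0][0] = √(16) = 4.
  L[1][0] = (-8) / L[0][0] = -2.
Step 2: L[1][1] = √(16) = 4.

L[1][1] = 4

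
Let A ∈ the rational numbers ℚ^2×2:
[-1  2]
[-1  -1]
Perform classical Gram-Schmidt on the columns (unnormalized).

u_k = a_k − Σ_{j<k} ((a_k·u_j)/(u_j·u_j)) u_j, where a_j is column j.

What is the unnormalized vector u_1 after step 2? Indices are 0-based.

Step 1: u_0 = a_0 = (-1, -1).
Step 2: u_1 = a_1 − (-1/2)·u_0 = (3/2, -3/2).

u_1 = (3/2, -3/2)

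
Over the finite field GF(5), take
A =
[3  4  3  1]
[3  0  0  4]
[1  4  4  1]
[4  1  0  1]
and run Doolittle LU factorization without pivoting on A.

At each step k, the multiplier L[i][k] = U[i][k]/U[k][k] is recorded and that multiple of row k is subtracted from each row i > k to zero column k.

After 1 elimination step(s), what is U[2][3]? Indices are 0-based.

[col 0] pivot 3
  R1 -= 1*R0 → (0, 1, 2, 3)  (L[1][0] := 1)
  R2 -= 2*R0 → (0, 1, 3, 4)  (L[2][0] := 2)
  R3 -= 3*R0 → (0, 4, 1, 3)  (L[3][0] := 3)

U[2][3] = 4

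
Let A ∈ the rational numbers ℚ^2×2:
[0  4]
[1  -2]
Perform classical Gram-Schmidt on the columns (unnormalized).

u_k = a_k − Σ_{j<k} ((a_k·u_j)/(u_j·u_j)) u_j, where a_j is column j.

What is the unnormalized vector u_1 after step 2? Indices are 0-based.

u_1 = (4, 0)

Step 1: u_0 = a_0 = (0, 1).
Step 2: u_1 = a_1 − (-2)·u_0 = (4, 0).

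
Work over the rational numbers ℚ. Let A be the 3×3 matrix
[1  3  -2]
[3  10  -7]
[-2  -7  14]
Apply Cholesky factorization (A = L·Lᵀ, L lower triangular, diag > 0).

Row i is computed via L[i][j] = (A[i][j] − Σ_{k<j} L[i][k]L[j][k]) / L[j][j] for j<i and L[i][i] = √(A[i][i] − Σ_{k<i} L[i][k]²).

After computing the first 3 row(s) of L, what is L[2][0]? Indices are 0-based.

L[2][0] = -2

Step 1: L[0][0] = √(1) = 1.
  L[1][0] = (3) / L[0][0] = 3.
Step 2: L[1][1] = √(1) = 1.
  L[2][0] = (-2) / L[0][0] = -2.
  L[2][1] = (-1) / L[1][1] = -1.
Step 3: L[2][2] = √(9) = 3.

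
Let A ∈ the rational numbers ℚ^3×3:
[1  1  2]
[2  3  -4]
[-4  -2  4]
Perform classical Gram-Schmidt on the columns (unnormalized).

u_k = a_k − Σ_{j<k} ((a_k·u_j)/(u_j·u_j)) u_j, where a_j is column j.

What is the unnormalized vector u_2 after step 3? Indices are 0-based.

u_2 = (224/69, -56/69, 28/69)

Step 1: u_0 = a_0 = (1, 2, -4).
Step 2: u_1 = a_1 − (5/7)·u_0 = (2/7, 11/7, 6/7).
Step 3: u_2 = a_2 − (-22/21)·u_0 − (-16/23)·u_1 = (224/69, -56/69, 28/69).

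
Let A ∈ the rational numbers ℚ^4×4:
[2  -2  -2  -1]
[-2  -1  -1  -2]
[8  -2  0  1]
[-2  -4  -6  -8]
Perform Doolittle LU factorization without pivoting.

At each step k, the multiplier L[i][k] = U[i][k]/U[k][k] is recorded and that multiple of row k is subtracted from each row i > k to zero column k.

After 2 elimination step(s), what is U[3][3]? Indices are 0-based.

U[3][3] = -3

k=0: U[0][0]=2
  eliminate (1,0): mult=-1, new row 1: (0, -3, -3, -3); set L[1][0]=-1
  eliminate (2,0): mult=4, new row 2: (0, 6, 8, 5); set L[2][0]=4
  eliminate (3,0): mult=-1, new row 3: (0, -6, -8, -9); set L[3][0]=-1
k=1: U[1][1]=-3
  eliminate (2,1): mult=-2, new row 2: (0, 0, 2, -1); set L[2][1]=-2
  eliminate (3,1): mult=2, new row 3: (0, 0, -2, -3); set L[3][1]=2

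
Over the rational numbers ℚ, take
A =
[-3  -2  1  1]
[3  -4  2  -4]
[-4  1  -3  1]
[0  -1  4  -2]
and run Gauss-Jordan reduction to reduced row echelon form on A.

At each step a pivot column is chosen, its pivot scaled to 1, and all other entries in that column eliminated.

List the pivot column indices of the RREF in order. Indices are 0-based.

[1] R0 /= -3  ⇒  (1, 2/3, -1/3, -1/3)
     R1 -= 3·R0  ⇒  (0, -6, 3, -3)
     R2 -= -4·R0  ⇒  (0, 11/3, -13/3, -1/3)
[2] R1 /= -6  ⇒  (0, 1, -1/2, 1/2)
     R0 -= 2/3·R1  ⇒  (1, 0, 0, -2/3)
     R2 -= 11/3·R1  ⇒  (0, 0, -5/2, -13/6)
     R3 -= -1·R1  ⇒  (0, 0, 7/2, -3/2)
[3] R2 /= -5/2  ⇒  (0, 0, 1, 13/15)
     R1 -= -1/2·R2  ⇒  (0, 1, 0, 14/15)
     R3 -= 7/2·R2  ⇒  (0, 0, 0, -68/15)
[4] R3 /= -68/15  ⇒  (0, 0, 0, 1)
     R0 -= -2/3·R3  ⇒  (1, 0, 0, 0)
     R1 -= 14/15·R3  ⇒  (0, 1, 0, 0)
     R2 -= 13/15·R3  ⇒  (0, 0, 1, 0)

pivot columns: 0, 1, 2, 3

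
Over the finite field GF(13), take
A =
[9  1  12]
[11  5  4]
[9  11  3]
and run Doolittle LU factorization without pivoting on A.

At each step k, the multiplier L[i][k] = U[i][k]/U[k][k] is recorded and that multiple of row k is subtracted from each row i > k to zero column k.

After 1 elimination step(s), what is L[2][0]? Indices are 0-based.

L[2][0] = 1

k=0: U[0][0]=9
  eliminate (1,0): mult=7, new row 1: (0, 11, 11); set L[1][0]=7
  eliminate (2,0): mult=1, new row 2: (0, 10, 4); set L[2][0]=1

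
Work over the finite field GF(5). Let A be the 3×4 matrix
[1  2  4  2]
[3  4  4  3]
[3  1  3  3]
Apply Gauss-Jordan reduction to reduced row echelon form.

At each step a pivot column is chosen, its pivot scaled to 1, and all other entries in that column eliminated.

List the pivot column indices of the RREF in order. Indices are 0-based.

pivot columns: 0, 1, 2

[1] R0 /= 1  ⇒  (1, 2, 4, 2)
     R1 -= 3·R0  ⇒  (0, 3, 2, 2)
     R2 -= 3·R0  ⇒  (0, 0, 1, 2)
[2] R1 /= 3  ⇒  (0, 1, 4, 4)
     R0 -= 2·R1  ⇒  (1, 0, 1, 4)
[3] R2 /= 1  ⇒  (0, 0, 1, 2)
     R0 -= 1·R2  ⇒  (1, 0, 0, 2)
     R1 -= 4·R2  ⇒  (0, 1, 0, 1)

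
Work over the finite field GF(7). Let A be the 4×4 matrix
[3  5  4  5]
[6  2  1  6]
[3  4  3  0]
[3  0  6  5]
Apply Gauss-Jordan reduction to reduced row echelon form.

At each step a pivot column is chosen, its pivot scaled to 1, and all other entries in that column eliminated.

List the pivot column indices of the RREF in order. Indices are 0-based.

pivot(0,0)=3: scale R0 → (1, 4, 6, 4)
  clear (1,0): R1 −= (6)R0 → (0, 6, 0, 3)
  clear (2,0): R2 −= (3)R0 → (0, 6, 6, 2)
  clear (3,0): R3 −= (3)R0 → (0, 2, 2, 0)
pivot(1,1)=6: scale R1 → (0, 1, 0, 4)
  clear (0,1): R0 −= (4)R1 → (1, 0, 6, 2)
  clear (2,1): R2 −= (6)R1 → (0, 0, 6, 6)
  clear (3,1): R3 −= (2)R1 → (0, 0, 2, 6)
pivot(2,2)=6: scale R2 → (0, 0, 1, 1)
  clear (0,2): R0 −= (6)R2 → (1, 0, 0, 3)
  clear (3,2): R3 −= (2)R2 → (0, 0, 0, 4)
pivot(3,3)=4: scale R3 → (0, 0, 0, 1)
  clear (0,3): R0 −= (3)R3 → (1, 0, 0, 0)
  clear (1,3): R1 −= (4)R3 → (0, 1, 0, 0)
  clear (2,3): R2 −= (1)R3 → (0, 0, 1, 0)

pivot columns: 0, 1, 2, 3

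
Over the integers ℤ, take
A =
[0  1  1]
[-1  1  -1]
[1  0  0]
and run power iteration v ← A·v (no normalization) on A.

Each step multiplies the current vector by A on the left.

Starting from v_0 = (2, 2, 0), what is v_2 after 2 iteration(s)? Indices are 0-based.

v_2 = (2, -4, 2)

v_0 = (2, 2, 0).
v_1 = A·v_0 = (2, 0, 2).
v_2 = A·v_1 = (2, -4, 2).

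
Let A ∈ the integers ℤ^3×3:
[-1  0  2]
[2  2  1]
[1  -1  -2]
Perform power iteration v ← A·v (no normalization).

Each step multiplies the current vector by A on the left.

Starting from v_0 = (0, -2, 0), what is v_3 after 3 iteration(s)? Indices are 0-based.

v_0 = (0, -2, 0).
v_1 = A·v_0 = (0, -4, 2).
v_2 = A·v_1 = (4, -6, 0).
v_3 = A·v_2 = (-4, -4, 10).

v_3 = (-4, -4, 10)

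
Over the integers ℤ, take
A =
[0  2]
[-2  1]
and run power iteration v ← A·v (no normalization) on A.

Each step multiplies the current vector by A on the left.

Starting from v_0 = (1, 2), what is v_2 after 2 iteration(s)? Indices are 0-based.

v_0 = (1, 2).
v_1 = A·v_0 = (4, 0).
v_2 = A·v_1 = (0, -8).

v_2 = (0, -8)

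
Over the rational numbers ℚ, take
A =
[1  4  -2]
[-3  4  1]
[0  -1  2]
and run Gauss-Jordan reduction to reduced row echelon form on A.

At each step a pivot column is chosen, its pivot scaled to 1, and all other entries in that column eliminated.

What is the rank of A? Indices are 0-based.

rank = 3

[1] R0 /= 1  ⇒  (1, 4, -2)
     R1 -= -3·R0  ⇒  (0, 16, -5)
[2] R1 /= 16  ⇒  (0, 1, -5/16)
     R0 -= 4·R1  ⇒  (1, 0, -3/4)
     R2 -= -1·R1  ⇒  (0, 0, 27/16)
[3] R2 /= 27/16  ⇒  (0, 0, 1)
     R0 -= -3/4·R2  ⇒  (1, 0, 0)
     R1 -= -5/16·R2  ⇒  (0, 1, 0)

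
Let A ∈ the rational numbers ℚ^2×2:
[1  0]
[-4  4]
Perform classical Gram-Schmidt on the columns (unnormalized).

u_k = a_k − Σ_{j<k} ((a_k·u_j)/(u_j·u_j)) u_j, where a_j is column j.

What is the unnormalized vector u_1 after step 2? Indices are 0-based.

u_1 = (16/17, 4/17)

Step 1: u_0 = a_0 = (1, -4).
Step 2: u_1 = a_1 − (-16/17)·u_0 = (16/17, 4/17).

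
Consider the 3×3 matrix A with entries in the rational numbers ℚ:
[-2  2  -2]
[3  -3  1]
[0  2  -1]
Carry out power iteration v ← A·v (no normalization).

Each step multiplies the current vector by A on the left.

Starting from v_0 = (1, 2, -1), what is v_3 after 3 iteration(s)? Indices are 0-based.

v_3 = (136, -178, 71)

v_0 = (1, 2, -1).
v_1 = A·v_0 = (4, -4, 5).
v_2 = A·v_1 = (-26, 29, -13).
v_3 = A·v_2 = (136, -178, 71).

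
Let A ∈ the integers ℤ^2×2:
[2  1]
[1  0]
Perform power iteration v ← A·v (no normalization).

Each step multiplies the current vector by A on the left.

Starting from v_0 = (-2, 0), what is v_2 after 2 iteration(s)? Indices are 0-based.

v_0 = (-2, 0).
v_1 = A·v_0 = (-4, -2).
v_2 = A·v_1 = (-10, -4).

v_2 = (-10, -4)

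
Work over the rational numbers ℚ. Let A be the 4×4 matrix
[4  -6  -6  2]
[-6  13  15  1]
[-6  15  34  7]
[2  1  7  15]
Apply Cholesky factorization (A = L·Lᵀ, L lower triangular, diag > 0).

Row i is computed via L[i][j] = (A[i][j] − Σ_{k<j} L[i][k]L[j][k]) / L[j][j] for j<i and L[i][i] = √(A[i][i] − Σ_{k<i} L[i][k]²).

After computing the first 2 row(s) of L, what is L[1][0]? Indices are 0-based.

L[1][0] = -3

Step 1: L[0][0] = √(4) = 2.
  L[1][0] = (-6) / L[0][0] = -3.
Step 2: L[1][1] = √(4) = 2.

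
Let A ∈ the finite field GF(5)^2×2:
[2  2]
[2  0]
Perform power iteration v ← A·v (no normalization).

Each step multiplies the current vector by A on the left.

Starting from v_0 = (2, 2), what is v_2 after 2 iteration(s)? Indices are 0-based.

v_0 = (2, 2).
v_1 = A·v_0 = (3, 4).
v_2 = A·v_1 = (4, 1).

v_2 = (4, 1)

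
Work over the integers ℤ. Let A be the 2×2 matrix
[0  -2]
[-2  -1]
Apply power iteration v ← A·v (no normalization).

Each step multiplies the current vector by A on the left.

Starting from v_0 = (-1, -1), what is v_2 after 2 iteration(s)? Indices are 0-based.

v_0 = (-1, -1).
v_1 = A·v_0 = (2, 3).
v_2 = A·v_1 = (-6, -7).

v_2 = (-6, -7)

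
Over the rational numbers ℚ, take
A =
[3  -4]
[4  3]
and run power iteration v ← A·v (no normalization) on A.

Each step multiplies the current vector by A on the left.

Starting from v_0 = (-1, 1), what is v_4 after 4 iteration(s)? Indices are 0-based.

v_0 = (-1, 1).
v_1 = A·v_0 = (-7, -1).
v_2 = A·v_1 = (-17, -31).
v_3 = A·v_2 = (73, -161).
v_4 = A·v_3 = (863, -191).

v_4 = (863, -191)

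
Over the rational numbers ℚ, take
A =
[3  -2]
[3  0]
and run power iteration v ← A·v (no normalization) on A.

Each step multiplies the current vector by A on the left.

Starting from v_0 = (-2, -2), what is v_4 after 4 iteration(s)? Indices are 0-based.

v_0 = (-2, -2).
v_1 = A·v_0 = (-2, -6).
v_2 = A·v_1 = (6, -6).
v_3 = A·v_2 = (30, 18).
v_4 = A·v_3 = (54, 90).

v_4 = (54, 90)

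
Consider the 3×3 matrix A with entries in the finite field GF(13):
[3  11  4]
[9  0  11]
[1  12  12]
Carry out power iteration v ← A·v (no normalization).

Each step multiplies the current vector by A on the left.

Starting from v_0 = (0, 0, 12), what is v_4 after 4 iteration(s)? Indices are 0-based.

v_4 = (5, 3, 8)

v_0 = (0, 0, 12).
v_1 = A·v_0 = (9, 2, 1).
v_2 = A·v_1 = (1, 1, 6).
v_3 = A·v_2 = (12, 10, 7).
v_4 = A·v_3 = (5, 3, 8).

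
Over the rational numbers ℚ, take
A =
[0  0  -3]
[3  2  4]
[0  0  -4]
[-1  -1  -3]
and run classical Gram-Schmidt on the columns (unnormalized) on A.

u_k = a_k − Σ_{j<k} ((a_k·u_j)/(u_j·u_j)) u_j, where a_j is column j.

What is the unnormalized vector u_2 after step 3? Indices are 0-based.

Step 1: u_0 = a_0 = (0, 3, 0, -1).
Step 2: u_1 = a_1 − (7/10)·u_0 = (0, -1/10, 0, -3/10).
Step 3: u_2 = a_2 − (3/2)·u_0 − (5)·u_1 = (-3, 0, -4, 0).

u_2 = (-3, 0, -4, 0)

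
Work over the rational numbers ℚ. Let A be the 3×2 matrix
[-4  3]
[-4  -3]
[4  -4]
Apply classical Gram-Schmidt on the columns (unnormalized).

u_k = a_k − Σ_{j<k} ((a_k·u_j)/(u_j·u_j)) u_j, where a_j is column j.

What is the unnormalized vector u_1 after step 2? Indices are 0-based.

Step 1: u_0 = a_0 = (-4, -4, 4).
Step 2: u_1 = a_1 − (-1/3)·u_0 = (5/3, -13/3, -8/3).

u_1 = (5/3, -13/3, -8/3)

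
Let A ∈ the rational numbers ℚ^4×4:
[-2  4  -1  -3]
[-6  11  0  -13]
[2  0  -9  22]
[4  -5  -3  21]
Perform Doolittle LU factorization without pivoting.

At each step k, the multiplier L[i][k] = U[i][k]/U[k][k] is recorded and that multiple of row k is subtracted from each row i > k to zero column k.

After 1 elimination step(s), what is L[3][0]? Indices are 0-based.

L[3][0] = -2

k=0: U[0][0]=-2
  eliminate (1,0): mult=3, new row 1: (0, -1, 3, -4); set L[1][0]=3
  eliminate (2,0): mult=-1, new row 2: (0, 4, -10, 19); set L[2][0]=-1
  eliminate (3,0): mult=-2, new row 3: (0, 3, -5, 15); set L[3][0]=-2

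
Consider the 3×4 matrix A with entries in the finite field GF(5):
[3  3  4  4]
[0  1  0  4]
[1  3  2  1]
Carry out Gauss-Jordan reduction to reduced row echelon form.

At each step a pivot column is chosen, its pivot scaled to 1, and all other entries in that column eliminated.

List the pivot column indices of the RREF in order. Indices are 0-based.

step 1: normalize row 0 (÷3) = (1, 1, 3, 3)
  row 2: subtract 1×row0 = (0, 2, 4, 3)
step 2: normalize row 1 (÷1) = (0, 1, 0, 4)
  row 0: subtract 1×row1 = (1, 0, 3, 4)
  row 2: subtract 2×row1 = (0, 0, 4, 0)
step 3: normalize row 2 (÷4) = (0, 0, 1, 0)
  row 0: subtract 3×row2 = (1, 0, 0, 4)

pivot columns: 0, 1, 2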